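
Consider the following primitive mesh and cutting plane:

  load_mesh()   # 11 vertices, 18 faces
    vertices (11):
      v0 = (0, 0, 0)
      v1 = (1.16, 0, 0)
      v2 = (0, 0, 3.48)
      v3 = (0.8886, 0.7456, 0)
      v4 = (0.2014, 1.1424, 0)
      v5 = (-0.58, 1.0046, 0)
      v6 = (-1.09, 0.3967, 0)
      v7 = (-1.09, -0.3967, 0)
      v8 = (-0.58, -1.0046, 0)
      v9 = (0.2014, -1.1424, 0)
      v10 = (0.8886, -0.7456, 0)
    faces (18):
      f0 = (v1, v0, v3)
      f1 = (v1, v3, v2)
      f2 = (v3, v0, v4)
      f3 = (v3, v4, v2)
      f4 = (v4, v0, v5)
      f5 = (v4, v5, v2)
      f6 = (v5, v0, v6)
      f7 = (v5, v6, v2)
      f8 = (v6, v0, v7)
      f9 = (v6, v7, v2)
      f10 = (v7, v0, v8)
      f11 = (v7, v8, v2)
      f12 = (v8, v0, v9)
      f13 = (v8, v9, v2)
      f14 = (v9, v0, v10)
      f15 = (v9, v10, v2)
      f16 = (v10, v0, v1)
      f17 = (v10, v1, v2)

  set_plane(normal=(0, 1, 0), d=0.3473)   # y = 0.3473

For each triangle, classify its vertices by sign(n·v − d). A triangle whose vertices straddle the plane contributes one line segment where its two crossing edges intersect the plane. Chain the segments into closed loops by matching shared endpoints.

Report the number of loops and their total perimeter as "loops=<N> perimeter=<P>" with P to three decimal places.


loops=1 perimeter=7.493

Straddling triangles (10 of 18):
  (v1,v0,v3) [--+] → (0.413909, 0.3473, 0)–(1.03358, 0.3473, 0)  len=0.6197
  (v1,v3,v2) [-+-] → (1.03358, 0.3473, 0)–(0.413909, 0.3473, 1.85902)  len=1.9596
  (v3,v0,v4) [+-+] → (0.413909, 0.3473, 0)–(0.0612274, 0.3473, 0)  len=0.3527
  (v3,v4,v2) [++-] → (0.0612274, 0.3473, 2.42205)–(0.413909, 0.3473, 1.85902)  len=0.6644
  (v4,v0,v5) [+-+] → (0.0612274, 0.3473, 0)–(-0.200512, 0.3473, 0)  len=0.2617
  (v4,v5,v2) [++-] → (-0.200512, 0.3473, 2.27693)–(0.0612274, 0.3473, 2.42205)  len=0.2993
  (v5,v0,v6) [+-+] → (-0.200512, 0.3473, 0)–(-0.954265, 0.3473, 0)  len=0.7538
  (v5,v6,v2) [++-] → (-0.954265, 0.3473, 0.433355)–(-0.200512, 0.3473, 2.27693)  len=1.9917
  (v6,v0,v7) [+--] → (-0.954265, 0.3473, 0)–(-1.09, 0.3473, 0)  len=0.1357
  (v6,v7,v2) [+--] → (-1.09, 0.3473, 0)–(-0.954265, 0.3473, 0.433355)  len=0.4541

Chained into 1 loop(s):
  loop 1: 10 segments, perimeter = 7.4926
Total perimeter = 7.493


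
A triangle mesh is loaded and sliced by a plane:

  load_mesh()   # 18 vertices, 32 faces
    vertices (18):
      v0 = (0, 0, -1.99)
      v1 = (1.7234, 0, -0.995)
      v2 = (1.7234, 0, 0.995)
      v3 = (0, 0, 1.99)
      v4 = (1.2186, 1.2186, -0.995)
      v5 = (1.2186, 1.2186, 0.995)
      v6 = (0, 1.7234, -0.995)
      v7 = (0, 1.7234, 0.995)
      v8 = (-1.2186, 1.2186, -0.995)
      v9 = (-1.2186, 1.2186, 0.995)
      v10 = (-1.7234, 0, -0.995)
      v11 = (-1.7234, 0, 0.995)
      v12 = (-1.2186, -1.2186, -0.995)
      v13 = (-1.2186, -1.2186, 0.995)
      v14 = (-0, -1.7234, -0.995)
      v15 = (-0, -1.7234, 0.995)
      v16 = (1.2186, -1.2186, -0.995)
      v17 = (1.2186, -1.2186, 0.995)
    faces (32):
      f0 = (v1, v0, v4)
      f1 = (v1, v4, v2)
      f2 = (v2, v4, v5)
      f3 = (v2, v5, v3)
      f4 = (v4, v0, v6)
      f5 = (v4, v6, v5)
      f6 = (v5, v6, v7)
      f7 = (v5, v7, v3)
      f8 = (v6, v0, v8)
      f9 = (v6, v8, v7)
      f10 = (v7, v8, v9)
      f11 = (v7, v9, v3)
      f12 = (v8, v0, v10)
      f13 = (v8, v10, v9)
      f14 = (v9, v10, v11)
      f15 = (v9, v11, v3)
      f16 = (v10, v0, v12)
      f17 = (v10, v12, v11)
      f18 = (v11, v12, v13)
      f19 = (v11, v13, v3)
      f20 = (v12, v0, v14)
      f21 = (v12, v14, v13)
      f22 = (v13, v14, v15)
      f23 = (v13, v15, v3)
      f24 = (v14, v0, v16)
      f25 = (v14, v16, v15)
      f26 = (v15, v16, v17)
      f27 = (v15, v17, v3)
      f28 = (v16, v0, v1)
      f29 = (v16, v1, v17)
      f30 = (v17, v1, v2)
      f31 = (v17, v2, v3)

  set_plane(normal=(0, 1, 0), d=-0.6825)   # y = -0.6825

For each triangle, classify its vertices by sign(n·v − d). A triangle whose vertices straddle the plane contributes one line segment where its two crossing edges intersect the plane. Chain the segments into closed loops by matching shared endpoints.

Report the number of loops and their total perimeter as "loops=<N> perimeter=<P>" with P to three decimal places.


Straddling triangles (12 of 32):
  (v10,v0,v12) [++-] → (-0.6825, -0.6825, -1.43273)–(-1.44068, -0.6825, -0.995)  len=0.8755
  (v10,v12,v11) [+-+] → (-1.44068, -0.6825, -0.995)–(-1.44068, -0.6825, -0.119537)  len=0.8755
  (v11,v12,v13) [+--] → (-1.44068, -0.6825, -0.119537)–(-1.44068, -0.6825, 0.995)  len=1.1145
  (v11,v13,v3) [+-+] → (-1.44068, -0.6825, 0.995)–(-0.6825, -0.6825, 1.43273)  len=0.8755
  (v12,v0,v14) [-+-] → (-0.6825, -0.6825, -1.43273)–(0, -0.6825, -1.59596)  len=0.7017
  (v13,v15,v3) [--+] → (0, -0.6825, 1.59596)–(-0.6825, -0.6825, 1.43273)  len=0.7017
  (v14,v0,v16) [-+-] → (0, -0.6825, -1.59596)–(0.6825, -0.6825, -1.43273)  len=0.7017
  (v15,v17,v3) [--+] → (0.6825, -0.6825, 1.43273)–(0, -0.6825, 1.59596)  len=0.7017
  (v16,v0,v1) [-++] → (0.6825, -0.6825, -1.43273)–(1.44068, -0.6825, -0.995)  len=0.8755
  (v16,v1,v17) [-+-] → (1.44068, -0.6825, -0.995)–(1.44068, -0.6825, 0.119537)  len=1.1145
  (v17,v1,v2) [-++] → (1.44068, -0.6825, 0.119537)–(1.44068, -0.6825, 0.995)  len=0.8755
  (v17,v2,v3) [-++] → (1.44068, -0.6825, 0.995)–(0.6825, -0.6825, 1.43273)  len=0.8755

Chained into 1 loop(s):
  loop 1: 12 segments, perimeter = 10.2889
Total perimeter = 10.289

loops=1 perimeter=10.289


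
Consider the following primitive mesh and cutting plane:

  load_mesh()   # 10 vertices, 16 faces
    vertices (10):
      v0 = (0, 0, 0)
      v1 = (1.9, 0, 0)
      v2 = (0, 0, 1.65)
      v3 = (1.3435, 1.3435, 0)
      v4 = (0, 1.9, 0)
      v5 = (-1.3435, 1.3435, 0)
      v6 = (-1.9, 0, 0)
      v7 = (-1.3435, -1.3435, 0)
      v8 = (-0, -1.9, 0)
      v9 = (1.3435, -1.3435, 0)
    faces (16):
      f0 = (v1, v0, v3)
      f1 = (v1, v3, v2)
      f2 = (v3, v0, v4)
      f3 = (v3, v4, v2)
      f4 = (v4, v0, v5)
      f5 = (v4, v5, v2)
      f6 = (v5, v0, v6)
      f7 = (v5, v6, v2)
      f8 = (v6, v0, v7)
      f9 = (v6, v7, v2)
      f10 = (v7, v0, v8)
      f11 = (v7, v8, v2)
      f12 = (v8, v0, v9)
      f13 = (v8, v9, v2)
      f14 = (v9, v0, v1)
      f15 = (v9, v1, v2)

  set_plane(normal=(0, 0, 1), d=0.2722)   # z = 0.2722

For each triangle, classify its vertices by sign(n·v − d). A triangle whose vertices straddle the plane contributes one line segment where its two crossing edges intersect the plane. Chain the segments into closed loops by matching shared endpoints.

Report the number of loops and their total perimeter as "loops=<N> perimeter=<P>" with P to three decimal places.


loops=1 perimeter=9.714

Straddling triangles (8 of 16):
  (v1,v3,v2) [--+] → (1.12186, 1.12186, 0.2722)–(1.58656, 0, 0.2722)  len=1.2143
  (v3,v4,v2) [--+] → (0, 1.58656, 0.2722)–(1.12186, 1.12186, 0.2722)  len=1.2143
  (v4,v5,v2) [--+] → (-1.12186, 1.12186, 0.2722)–(0, 1.58656, 0.2722)  len=1.2143
  (v5,v6,v2) [--+] → (-1.58656, 0, 0.2722)–(-1.12186, 1.12186, 0.2722)  len=1.2143
  (v6,v7,v2) [--+] → (-1.12186, -1.12186, 0.2722)–(-1.58656, 0, 0.2722)  len=1.2143
  (v7,v8,v2) [--+] → (0, -1.58656, 0.2722)–(-1.12186, -1.12186, 0.2722)  len=1.2143
  (v8,v9,v2) [--+] → (1.12186, -1.12186, 0.2722)–(0, -1.58656, 0.2722)  len=1.2143
  (v9,v1,v2) [--+] → (1.58656, 0, 0.2722)–(1.12186, -1.12186, 0.2722)  len=1.2143

Chained into 1 loop(s):
  loop 1: 8 segments, perimeter = 9.7144
Total perimeter = 9.714


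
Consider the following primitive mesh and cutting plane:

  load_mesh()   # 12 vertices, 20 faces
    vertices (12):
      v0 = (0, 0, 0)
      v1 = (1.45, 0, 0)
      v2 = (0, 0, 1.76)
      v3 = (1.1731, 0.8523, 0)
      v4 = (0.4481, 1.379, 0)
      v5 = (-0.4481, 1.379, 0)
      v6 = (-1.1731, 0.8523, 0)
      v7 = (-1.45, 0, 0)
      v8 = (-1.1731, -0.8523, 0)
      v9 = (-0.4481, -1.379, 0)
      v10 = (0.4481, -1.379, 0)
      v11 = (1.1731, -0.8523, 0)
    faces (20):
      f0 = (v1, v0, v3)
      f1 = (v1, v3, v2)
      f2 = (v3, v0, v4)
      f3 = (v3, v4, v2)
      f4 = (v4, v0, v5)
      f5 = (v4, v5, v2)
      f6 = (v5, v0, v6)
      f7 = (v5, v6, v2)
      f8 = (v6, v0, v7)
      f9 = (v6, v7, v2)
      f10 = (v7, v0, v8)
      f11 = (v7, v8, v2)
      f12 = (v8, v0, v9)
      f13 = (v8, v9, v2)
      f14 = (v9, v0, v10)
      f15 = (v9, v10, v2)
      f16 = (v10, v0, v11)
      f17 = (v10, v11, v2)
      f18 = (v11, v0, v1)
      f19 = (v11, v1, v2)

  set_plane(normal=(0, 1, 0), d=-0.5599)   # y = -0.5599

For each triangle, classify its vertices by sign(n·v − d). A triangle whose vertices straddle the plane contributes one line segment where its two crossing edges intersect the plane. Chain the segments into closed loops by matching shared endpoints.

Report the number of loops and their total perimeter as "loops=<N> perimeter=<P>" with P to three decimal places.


loops=1 perimeter=5.937

Straddling triangles (10 of 20):
  (v7,v0,v8) [++-] → (-0.770643, -0.5599, 0)–(-1.2681, -0.5599, 0)  len=0.4975
  (v7,v8,v2) [+-+] → (-1.2681, -0.5599, 0)–(-0.770643, -0.5599, 0.603806)  len=0.7823
  (v8,v0,v9) [-+-] → (-0.770643, -0.5599, 0)–(-0.181937, -0.5599, 0)  len=0.5887
  (v8,v9,v2) [--+] → (-0.181937, -0.5599, 1.04541)–(-0.770643, -0.5599, 0.603806)  len=0.7359
  (v9,v0,v10) [-+-] → (-0.181937, -0.5599, 0)–(0.181937, -0.5599, 0)  len=0.3639
  (v9,v10,v2) [--+] → (0.181937, -0.5599, 1.04541)–(-0.181937, -0.5599, 1.04541)  len=0.3639
  (v10,v0,v11) [-+-] → (0.181937, -0.5599, 0)–(0.770643, -0.5599, 0)  len=0.5887
  (v10,v11,v2) [--+] → (0.770643, -0.5599, 0.603806)–(0.181937, -0.5599, 1.04541)  len=0.7359
  (v11,v0,v1) [-++] → (0.770643, -0.5599, 0)–(1.2681, -0.5599, 0)  len=0.4975
  (v11,v1,v2) [-++] → (1.2681, -0.5599, 0)–(0.770643, -0.5599, 0.603806)  len=0.7823

Chained into 1 loop(s):
  loop 1: 10 segments, perimeter = 5.9366
Total perimeter = 5.937


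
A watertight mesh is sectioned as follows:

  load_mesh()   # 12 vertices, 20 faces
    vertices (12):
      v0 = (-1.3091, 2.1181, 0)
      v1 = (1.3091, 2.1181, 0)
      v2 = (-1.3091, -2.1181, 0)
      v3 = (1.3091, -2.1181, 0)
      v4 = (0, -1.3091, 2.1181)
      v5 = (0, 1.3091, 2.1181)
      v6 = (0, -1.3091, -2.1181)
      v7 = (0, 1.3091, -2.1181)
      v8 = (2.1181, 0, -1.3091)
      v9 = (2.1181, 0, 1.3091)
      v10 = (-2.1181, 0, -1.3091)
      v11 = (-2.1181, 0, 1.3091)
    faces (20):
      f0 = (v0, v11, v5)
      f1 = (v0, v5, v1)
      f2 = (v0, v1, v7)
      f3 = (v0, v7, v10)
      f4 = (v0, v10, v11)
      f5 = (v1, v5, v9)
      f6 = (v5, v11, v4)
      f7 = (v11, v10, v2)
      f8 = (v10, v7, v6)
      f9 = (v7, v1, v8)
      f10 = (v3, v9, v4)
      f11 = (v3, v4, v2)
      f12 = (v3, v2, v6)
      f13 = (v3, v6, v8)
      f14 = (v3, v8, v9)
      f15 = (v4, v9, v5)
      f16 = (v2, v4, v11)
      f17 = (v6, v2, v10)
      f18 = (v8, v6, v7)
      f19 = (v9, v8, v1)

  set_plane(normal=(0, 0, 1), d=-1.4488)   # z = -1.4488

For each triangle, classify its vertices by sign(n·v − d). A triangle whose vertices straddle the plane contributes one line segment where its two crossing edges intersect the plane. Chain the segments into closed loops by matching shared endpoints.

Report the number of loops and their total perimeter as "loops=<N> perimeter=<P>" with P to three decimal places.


Straddling triangles (8 of 20):
  (v0,v1,v7) [++-] → (0.413663, 1.56474, -1.4488)–(-0.413663, 1.56474, -1.4488)  len=0.8273
  (v0,v7,v10) [+-+] → (-0.413663, 1.56474, -1.4488)–(-1.75234, 0.226058, -1.4488)  len=1.8932
  (v10,v7,v6) [+--] → (-1.75234, 0.226058, -1.4488)–(-1.75234, -0.226058, -1.4488)  len=0.4521
  (v7,v1,v8) [-++] → (0.413663, 1.56474, -1.4488)–(1.75234, 0.226058, -1.4488)  len=1.8932
  (v3,v2,v6) [++-] → (-0.413663, -1.56474, -1.4488)–(0.413663, -1.56474, -1.4488)  len=0.8273
  (v3,v6,v8) [+-+] → (0.413663, -1.56474, -1.4488)–(1.75234, -0.226058, -1.4488)  len=1.8932
  (v6,v2,v10) [-++] → (-0.413663, -1.56474, -1.4488)–(-1.75234, -0.226058, -1.4488)  len=1.8932
  (v8,v6,v7) [+--] → (1.75234, -0.226058, -1.4488)–(1.75234, 0.226058, -1.4488)  len=0.4521

Chained into 1 loop(s):
  loop 1: 8 segments, perimeter = 10.1316
Total perimeter = 10.132

loops=1 perimeter=10.132


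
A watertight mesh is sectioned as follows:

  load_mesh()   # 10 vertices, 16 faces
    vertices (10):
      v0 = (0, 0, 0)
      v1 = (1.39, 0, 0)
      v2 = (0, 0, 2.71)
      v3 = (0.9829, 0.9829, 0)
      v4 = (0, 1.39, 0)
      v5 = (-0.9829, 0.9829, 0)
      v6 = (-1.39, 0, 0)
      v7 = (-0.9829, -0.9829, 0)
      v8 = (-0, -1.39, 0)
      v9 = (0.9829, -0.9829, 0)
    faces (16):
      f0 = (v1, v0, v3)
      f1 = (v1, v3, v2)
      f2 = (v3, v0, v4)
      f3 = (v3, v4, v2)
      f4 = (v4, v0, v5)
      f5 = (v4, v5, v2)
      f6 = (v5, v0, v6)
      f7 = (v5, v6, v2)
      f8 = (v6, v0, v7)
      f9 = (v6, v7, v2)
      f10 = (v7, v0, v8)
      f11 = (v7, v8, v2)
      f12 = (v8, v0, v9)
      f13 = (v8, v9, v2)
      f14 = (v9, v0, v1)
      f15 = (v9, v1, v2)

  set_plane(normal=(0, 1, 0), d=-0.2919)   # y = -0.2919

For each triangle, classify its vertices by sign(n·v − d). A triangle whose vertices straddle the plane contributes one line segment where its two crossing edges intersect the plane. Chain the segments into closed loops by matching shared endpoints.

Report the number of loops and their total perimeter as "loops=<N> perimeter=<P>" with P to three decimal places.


Straddling triangles (8 of 16):
  (v6,v0,v7) [++-] → (-0.2919, -0.2919, 0)–(-1.2691, -0.2919, 0)  len=0.9772
  (v6,v7,v2) [+-+] → (-1.2691, -0.2919, 0)–(-0.2919, -0.2919, 1.90519)  len=2.1412
  (v7,v0,v8) [-+-] → (-0.2919, -0.2919, 0)–(0, -0.2919, 0)  len=0.2919
  (v7,v8,v2) [--+] → (0, -0.2919, 2.1409)–(-0.2919, -0.2919, 1.90519)  len=0.3752
  (v8,v0,v9) [-+-] → (0, -0.2919, 0)–(0.2919, -0.2919, 0)  len=0.2919
  (v8,v9,v2) [--+] → (0.2919, -0.2919, 1.90519)–(0, -0.2919, 2.1409)  len=0.3752
  (v9,v0,v1) [-++] → (0.2919, -0.2919, 0)–(1.2691, -0.2919, 0)  len=0.9772
  (v9,v1,v2) [-++] → (1.2691, -0.2919, 0)–(0.2919, -0.2919, 1.90519)  len=2.1412

Chained into 1 loop(s):
  loop 1: 8 segments, perimeter = 7.5709
Total perimeter = 7.571

loops=1 perimeter=7.571


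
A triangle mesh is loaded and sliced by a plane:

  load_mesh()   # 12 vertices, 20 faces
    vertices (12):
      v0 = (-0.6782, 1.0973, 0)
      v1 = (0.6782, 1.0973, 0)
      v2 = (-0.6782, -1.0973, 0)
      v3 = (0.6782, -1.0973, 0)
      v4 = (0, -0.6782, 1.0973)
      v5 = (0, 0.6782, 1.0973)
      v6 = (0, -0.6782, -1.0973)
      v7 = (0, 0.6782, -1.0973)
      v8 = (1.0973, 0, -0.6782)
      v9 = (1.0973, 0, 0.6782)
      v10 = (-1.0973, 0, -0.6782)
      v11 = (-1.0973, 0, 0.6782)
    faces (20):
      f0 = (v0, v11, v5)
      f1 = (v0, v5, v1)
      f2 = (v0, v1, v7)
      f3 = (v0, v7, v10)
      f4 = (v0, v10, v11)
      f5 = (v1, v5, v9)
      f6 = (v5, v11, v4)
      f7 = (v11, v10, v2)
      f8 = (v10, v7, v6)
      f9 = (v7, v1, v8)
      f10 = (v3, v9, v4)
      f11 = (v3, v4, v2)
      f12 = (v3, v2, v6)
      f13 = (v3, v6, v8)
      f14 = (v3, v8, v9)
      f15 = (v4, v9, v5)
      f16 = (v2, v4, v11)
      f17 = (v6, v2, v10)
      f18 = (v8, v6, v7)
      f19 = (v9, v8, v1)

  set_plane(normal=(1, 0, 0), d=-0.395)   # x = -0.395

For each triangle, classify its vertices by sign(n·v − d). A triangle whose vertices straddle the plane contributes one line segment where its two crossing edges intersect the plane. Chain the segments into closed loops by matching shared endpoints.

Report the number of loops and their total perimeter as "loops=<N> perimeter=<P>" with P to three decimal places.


Straddling triangles (10 of 20):
  (v0,v11,v5) [--+] → (-0.395, 0.434065, 0.946435)–(-0.395, 0.922294, 0.458206)  len=0.6905
  (v0,v5,v1) [-++] → (-0.395, 0.922294, 0.458206)–(-0.395, 1.0973, 0)  len=0.4905
  (v0,v1,v7) [-++] → (-0.395, 1.0973, 0)–(-0.395, 0.922294, -0.458206)  len=0.4905
  (v0,v7,v10) [-+-] → (-0.395, 0.922294, -0.458206)–(-0.395, 0.434065, -0.946435)  len=0.6905
  (v5,v11,v4) [+-+] → (-0.395, 0.434065, 0.946435)–(-0.395, -0.434065, 0.946435)  len=0.8681
  (v10,v7,v6) [-++] → (-0.395, 0.434065, -0.946435)–(-0.395, -0.434065, -0.946435)  len=0.8681
  (v3,v4,v2) [++-] → (-0.395, -0.922294, 0.458206)–(-0.395, -1.0973, 0)  len=0.4905
  (v3,v2,v6) [+-+] → (-0.395, -1.0973, 0)–(-0.395, -0.922294, -0.458206)  len=0.4905
  (v2,v4,v11) [-+-] → (-0.395, -0.922294, 0.458206)–(-0.395, -0.434065, 0.946435)  len=0.6905
  (v6,v2,v10) [+--] → (-0.395, -0.922294, -0.458206)–(-0.395, -0.434065, -0.946435)  len=0.6905

Chained into 1 loop(s):
  loop 1: 10 segments, perimeter = 6.4601
Total perimeter = 6.460

loops=1 perimeter=6.460


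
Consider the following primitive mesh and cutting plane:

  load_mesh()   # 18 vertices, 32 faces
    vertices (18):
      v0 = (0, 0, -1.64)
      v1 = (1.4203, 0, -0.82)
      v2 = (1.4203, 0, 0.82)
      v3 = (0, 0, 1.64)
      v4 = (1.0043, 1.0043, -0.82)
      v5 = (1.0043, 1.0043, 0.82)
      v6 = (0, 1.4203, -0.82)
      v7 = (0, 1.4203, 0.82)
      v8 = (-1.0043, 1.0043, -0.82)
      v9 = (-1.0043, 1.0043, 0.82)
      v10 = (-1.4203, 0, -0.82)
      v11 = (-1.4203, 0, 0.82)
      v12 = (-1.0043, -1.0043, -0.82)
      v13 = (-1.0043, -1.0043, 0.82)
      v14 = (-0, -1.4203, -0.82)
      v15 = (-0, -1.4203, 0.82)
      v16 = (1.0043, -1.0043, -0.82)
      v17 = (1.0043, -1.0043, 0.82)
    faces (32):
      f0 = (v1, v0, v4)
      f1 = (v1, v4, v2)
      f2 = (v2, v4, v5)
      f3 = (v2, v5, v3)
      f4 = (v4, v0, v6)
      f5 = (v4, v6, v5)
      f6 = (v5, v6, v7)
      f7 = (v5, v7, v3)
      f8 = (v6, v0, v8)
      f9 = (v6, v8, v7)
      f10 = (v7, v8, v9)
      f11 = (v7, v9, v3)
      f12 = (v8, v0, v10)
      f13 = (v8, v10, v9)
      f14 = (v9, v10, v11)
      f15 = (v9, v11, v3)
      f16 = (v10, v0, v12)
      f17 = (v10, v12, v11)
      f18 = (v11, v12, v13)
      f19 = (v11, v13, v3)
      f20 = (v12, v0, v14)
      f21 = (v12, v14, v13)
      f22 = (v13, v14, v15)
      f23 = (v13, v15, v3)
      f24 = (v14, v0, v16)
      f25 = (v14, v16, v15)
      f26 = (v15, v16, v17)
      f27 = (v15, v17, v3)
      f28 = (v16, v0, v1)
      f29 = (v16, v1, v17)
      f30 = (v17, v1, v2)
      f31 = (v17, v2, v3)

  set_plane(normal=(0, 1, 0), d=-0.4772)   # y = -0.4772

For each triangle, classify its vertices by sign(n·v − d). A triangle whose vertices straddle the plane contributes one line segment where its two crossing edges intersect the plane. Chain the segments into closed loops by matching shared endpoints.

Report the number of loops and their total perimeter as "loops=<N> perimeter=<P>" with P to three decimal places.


loops=1 perimeter=8.686

Straddling triangles (12 of 32):
  (v10,v0,v12) [++-] → (-0.4772, -0.4772, -1.25037)–(-1.22263, -0.4772, -0.82)  len=0.8608
  (v10,v12,v11) [+-+] → (-1.22263, -0.4772, -0.82)–(-1.22263, -0.4772, 0.0407428)  len=0.8607
  (v11,v12,v13) [+--] → (-1.22263, -0.4772, 0.0407428)–(-1.22263, -0.4772, 0.82)  len=0.7793
  (v11,v13,v3) [+-+] → (-1.22263, -0.4772, 0.82)–(-0.4772, -0.4772, 1.25037)  len=0.8608
  (v12,v0,v14) [-+-] → (-0.4772, -0.4772, -1.25037)–(0, -0.4772, -1.36449)  len=0.4907
  (v13,v15,v3) [--+] → (0, -0.4772, 1.36449)–(-0.4772, -0.4772, 1.25037)  len=0.4907
  (v14,v0,v16) [-+-] → (0, -0.4772, -1.36449)–(0.4772, -0.4772, -1.25037)  len=0.4907
  (v15,v17,v3) [--+] → (0.4772, -0.4772, 1.25037)–(0, -0.4772, 1.36449)  len=0.4907
  (v16,v0,v1) [-++] → (0.4772, -0.4772, -1.25037)–(1.22263, -0.4772, -0.82)  len=0.8608
  (v16,v1,v17) [-+-] → (1.22263, -0.4772, -0.82)–(1.22263, -0.4772, -0.0407428)  len=0.7793
  (v17,v1,v2) [-++] → (1.22263, -0.4772, -0.0407428)–(1.22263, -0.4772, 0.82)  len=0.8607
  (v17,v2,v3) [-++] → (1.22263, -0.4772, 0.82)–(0.4772, -0.4772, 1.25037)  len=0.8608

Chained into 1 loop(s):
  loop 1: 12 segments, perimeter = 8.6856
Total perimeter = 8.686


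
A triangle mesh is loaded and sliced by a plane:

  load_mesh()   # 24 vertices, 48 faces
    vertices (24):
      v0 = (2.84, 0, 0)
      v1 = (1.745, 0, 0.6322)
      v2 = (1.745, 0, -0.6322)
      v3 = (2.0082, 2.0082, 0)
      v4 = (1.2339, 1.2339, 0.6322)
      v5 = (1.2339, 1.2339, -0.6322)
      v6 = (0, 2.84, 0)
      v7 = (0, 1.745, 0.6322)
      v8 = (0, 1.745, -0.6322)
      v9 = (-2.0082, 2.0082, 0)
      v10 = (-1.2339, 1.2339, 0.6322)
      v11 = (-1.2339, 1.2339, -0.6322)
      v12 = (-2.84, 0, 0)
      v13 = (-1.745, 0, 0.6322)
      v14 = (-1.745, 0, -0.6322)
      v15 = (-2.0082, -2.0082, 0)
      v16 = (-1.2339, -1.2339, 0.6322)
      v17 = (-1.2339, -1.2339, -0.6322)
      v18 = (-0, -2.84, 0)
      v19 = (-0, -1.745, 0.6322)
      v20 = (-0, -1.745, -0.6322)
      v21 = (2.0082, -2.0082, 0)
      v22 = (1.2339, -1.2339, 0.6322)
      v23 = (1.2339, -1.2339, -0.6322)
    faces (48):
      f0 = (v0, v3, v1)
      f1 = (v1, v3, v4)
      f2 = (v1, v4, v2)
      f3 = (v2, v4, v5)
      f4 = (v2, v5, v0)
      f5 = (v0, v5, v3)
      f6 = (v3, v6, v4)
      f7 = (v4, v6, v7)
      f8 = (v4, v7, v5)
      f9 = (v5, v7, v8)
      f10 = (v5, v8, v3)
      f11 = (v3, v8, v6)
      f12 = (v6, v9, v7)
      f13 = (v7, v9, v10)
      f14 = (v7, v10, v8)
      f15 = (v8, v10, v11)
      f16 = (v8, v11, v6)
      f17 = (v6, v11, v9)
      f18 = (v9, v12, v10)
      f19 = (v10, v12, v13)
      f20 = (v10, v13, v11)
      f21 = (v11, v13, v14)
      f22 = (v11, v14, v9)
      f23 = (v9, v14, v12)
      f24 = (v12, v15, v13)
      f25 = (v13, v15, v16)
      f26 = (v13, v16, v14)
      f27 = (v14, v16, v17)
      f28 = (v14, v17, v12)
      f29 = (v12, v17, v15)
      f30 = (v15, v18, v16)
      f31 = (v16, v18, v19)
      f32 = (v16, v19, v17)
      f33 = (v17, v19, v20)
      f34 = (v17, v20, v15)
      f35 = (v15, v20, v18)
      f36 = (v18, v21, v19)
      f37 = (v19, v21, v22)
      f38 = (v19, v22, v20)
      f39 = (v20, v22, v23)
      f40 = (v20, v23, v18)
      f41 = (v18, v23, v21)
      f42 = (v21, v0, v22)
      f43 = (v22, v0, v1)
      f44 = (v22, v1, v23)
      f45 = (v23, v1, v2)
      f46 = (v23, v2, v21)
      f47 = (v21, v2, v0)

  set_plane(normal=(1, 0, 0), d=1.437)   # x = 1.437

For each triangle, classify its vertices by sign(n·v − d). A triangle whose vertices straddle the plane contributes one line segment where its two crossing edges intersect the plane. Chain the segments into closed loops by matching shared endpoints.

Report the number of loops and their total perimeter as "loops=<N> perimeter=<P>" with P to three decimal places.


loops=2 perimeter=9.112

Straddling triangles (16 of 48):
  (v1,v3,v4) [++-] → (1.437, 1.437, 0.466373)–(1.437, 0.743575, 0.6322)  len=0.7130
  (v1,v4,v2) [+-+] → (1.437, 0.743575, 0.6322)–(1.437, 0.743575, 0.129755)  len=0.5024
  (v2,v4,v5) [+--] → (1.437, 0.743575, 0.129755)–(1.437, 0.743575, -0.6322)  len=0.7620
  (v2,v5,v0) [+-+] → (1.437, 0.743575, -0.6322)–(1.437, 1.07787, -0.552255)  len=0.3437
  (v0,v5,v3) [+-+] → (1.437, 1.07787, -0.552255)–(1.437, 1.437, -0.466373)  len=0.3693
  (v3,v6,v4) [+--] → (1.437, 2.24479, 0)–(1.437, 1.437, 0.466373)  len=0.9328
  (v5,v8,v3) [--+] → (1.437, 1.93334, -0.179819)–(1.437, 1.437, -0.466373)  len=0.5731
  (v3,v8,v6) [+--] → (1.437, 1.93334, -0.179819)–(1.437, 2.24479, 0)  len=0.3596
  (v18,v21,v19) [-+-] → (1.437, -2.24479, 0)–(1.437, -1.93334, 0.179819)  len=0.3596
  (v19,v21,v22) [-+-] → (1.437, -1.93334, 0.179819)–(1.437, -1.437, 0.466373)  len=0.5731
  (v18,v23,v21) [--+] → (1.437, -1.437, -0.466373)–(1.437, -2.24479, 0)  len=0.9328
  (v21,v0,v22) [++-] → (1.437, -1.07787, 0.552255)–(1.437, -1.437, 0.466373)  len=0.3693
  (v22,v0,v1) [-++] → (1.437, -1.07787, 0.552255)–(1.437, -0.743575, 0.6322)  len=0.3437
  (v22,v1,v23) [-+-] → (1.437, -0.743575, 0.6322)–(1.437, -0.743575, -0.129755)  len=0.7620
  (v23,v1,v2) [-++] → (1.437, -0.743575, -0.129755)–(1.437, -0.743575, -0.6322)  len=0.5024
  (v23,v2,v21) [-++] → (1.437, -0.743575, -0.6322)–(1.437, -1.437, -0.466373)  len=0.7130

Chained into 2 loop(s):
  loop 1: 8 segments, perimeter = 4.5559
  loop 2: 8 segments, perimeter = 4.5559
Total perimeter = 9.112


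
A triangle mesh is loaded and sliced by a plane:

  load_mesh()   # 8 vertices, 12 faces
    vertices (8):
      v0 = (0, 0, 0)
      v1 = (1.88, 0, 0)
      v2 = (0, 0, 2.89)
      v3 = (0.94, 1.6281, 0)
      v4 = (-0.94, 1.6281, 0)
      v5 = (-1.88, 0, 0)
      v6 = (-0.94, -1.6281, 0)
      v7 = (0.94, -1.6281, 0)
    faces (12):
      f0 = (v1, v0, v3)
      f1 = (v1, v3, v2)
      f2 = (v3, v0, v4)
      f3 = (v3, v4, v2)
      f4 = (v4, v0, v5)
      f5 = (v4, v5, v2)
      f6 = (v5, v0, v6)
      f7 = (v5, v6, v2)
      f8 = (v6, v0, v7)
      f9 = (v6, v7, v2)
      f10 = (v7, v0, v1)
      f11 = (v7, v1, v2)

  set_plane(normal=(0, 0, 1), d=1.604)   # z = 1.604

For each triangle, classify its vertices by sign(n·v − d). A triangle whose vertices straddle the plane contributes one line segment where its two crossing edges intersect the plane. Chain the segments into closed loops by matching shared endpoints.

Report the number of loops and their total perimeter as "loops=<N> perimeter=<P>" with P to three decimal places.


Straddling triangles (6 of 12):
  (v1,v3,v2) [--+] → (0.418284, 0.724476, 1.604)–(0.836567, 0, 1.604)  len=0.8366
  (v3,v4,v2) [--+] → (-0.418284, 0.724476, 1.604)–(0.418284, 0.724476, 1.604)  len=0.8366
  (v4,v5,v2) [--+] → (-0.836567, 0, 1.604)–(-0.418284, 0.724476, 1.604)  len=0.8366
  (v5,v6,v2) [--+] → (-0.418284, -0.724476, 1.604)–(-0.836567, 0, 1.604)  len=0.8366
  (v6,v7,v2) [--+] → (0.418284, -0.724476, 1.604)–(-0.418284, -0.724476, 1.604)  len=0.8366
  (v7,v1,v2) [--+] → (0.836567, 0, 1.604)–(0.418284, -0.724476, 1.604)  len=0.8366

Chained into 1 loop(s):
  loop 1: 6 segments, perimeter = 5.0194
Total perimeter = 5.019

loops=1 perimeter=5.019


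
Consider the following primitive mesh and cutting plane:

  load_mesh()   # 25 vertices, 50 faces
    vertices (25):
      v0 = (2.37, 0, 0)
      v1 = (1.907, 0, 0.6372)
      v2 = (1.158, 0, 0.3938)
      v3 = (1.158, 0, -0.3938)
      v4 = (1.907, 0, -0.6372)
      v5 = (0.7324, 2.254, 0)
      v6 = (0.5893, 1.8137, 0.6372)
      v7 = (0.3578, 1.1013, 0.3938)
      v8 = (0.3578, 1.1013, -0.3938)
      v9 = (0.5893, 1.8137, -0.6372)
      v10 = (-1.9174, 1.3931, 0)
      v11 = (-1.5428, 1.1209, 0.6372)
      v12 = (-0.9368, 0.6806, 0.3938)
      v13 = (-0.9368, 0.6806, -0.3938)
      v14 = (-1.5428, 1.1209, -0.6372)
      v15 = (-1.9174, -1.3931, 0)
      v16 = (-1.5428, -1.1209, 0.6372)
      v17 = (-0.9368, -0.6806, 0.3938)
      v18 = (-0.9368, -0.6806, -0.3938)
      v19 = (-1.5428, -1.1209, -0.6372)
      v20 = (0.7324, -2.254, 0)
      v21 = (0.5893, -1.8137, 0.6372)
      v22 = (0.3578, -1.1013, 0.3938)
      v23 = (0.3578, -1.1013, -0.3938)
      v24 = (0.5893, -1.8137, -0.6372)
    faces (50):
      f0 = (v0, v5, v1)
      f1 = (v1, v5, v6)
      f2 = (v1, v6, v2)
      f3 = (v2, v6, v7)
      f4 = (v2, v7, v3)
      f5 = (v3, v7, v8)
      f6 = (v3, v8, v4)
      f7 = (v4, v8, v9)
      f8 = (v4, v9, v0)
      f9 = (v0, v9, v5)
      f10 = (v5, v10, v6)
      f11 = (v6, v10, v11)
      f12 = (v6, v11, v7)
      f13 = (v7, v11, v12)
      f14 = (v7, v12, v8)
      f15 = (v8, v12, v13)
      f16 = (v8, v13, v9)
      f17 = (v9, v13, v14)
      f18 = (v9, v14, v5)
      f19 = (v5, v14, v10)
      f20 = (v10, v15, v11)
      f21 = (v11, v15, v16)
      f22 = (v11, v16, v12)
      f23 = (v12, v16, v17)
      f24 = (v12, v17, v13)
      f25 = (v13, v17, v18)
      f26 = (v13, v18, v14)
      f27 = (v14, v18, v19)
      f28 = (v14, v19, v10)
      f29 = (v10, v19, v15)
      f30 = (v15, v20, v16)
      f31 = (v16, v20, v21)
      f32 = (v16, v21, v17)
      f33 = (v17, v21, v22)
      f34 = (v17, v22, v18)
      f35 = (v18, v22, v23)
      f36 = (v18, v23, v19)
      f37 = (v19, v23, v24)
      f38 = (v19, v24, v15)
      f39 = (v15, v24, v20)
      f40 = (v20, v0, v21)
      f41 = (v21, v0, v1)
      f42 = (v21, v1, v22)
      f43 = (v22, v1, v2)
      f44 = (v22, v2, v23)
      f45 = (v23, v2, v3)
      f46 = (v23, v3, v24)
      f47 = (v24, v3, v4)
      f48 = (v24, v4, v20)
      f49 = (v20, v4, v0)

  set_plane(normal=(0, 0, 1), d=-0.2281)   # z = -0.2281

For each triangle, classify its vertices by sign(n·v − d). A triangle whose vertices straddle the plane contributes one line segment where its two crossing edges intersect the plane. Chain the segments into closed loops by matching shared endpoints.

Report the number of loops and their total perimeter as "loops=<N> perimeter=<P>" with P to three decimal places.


Straddling triangles (20 of 50):
  (v2,v7,v3) [++-] → (0.989649, 0.231698, -0.2281)–(1.158, 0, -0.2281)  len=0.2864
  (v3,v7,v8) [-+-] → (0.989649, 0.231698, -0.2281)–(0.3578, 1.1013, -0.2281)  len=1.0749
  (v4,v9,v0) [--+] → (1.73256, 0.649255, -0.2281)–(2.20426, 0, -0.2281)  len=0.8025
  (v0,v9,v5) [+-+] → (1.73256, 0.649255, -0.2281)–(0.681174, 2.09638, -0.2281)  len=1.7887
  (v7,v12,v8) [++-] → (0.0854343, 1.01279, -0.2281)–(0.3578, 1.1013, -0.2281)  len=0.2864
  (v8,v12,v13) [-+-] → (0.0854343, 1.01279, -0.2281)–(-0.9368, 0.6806, -0.2281)  len=1.0749
  (v9,v14,v5) [--+] → (-0.0820588, 1.84838, -0.2281)–(0.681174, 2.09638, -0.2281)  len=0.8025
  (v5,v14,v10) [+-+] → (-0.0820588, 1.84838, -0.2281)–(-1.7833, 1.29566, -0.2281)  len=1.7888
  (v12,v17,v13) [++-] → (-0.9368, 0.394223, -0.2281)–(-0.9368, 0.6806, -0.2281)  len=0.2864
  (v13,v17,v18) [-+-] → (-0.9368, 0.394223, -0.2281)–(-0.9368, -0.6806, -0.2281)  len=1.0748
  (v14,v19,v10) [--+] → (-1.7833, 0.493157, -0.2281)–(-1.7833, 1.29566, -0.2281)  len=0.8025
  (v10,v19,v15) [+-+] → (-1.7833, 0.493157, -0.2281)–(-1.7833, -1.29566, -0.2281)  len=1.7888
  (v17,v22,v18) [++-] → (-0.664434, -0.769109, -0.2281)–(-0.9368, -0.6806, -0.2281)  len=0.2864
  (v18,v22,v23) [-+-] → (-0.664434, -0.769109, -0.2281)–(0.3578, -1.1013, -0.2281)  len=1.0749
  (v19,v24,v15) [--+] → (-1.02007, -1.54366, -0.2281)–(-1.7833, -1.29566, -0.2281)  len=0.8025
  (v15,v24,v20) [+-+] → (-1.02007, -1.54366, -0.2281)–(0.681174, -2.09638, -0.2281)  len=1.7888
  (v22,v2,v23) [++-] → (0.526151, -0.869602, -0.2281)–(0.3578, -1.1013, -0.2281)  len=0.2864
  (v23,v2,v3) [-+-] → (0.526151, -0.869602, -0.2281)–(1.158, 0, -0.2281)  len=1.0749
  (v24,v4,v20) [--+] → (1.15287, -1.44713, -0.2281)–(0.681174, -2.09638, -0.2281)  len=0.8025
  (v20,v4,v0) [+-+] → (1.15287, -1.44713, -0.2281)–(2.20426, 0, -0.2281)  len=1.7887

Chained into 2 loop(s):
  loop 1: 10 segments, perimeter = 6.8063
  loop 2: 10 segments, perimeter = 12.9564
Total perimeter = 19.763

loops=2 perimeter=19.763


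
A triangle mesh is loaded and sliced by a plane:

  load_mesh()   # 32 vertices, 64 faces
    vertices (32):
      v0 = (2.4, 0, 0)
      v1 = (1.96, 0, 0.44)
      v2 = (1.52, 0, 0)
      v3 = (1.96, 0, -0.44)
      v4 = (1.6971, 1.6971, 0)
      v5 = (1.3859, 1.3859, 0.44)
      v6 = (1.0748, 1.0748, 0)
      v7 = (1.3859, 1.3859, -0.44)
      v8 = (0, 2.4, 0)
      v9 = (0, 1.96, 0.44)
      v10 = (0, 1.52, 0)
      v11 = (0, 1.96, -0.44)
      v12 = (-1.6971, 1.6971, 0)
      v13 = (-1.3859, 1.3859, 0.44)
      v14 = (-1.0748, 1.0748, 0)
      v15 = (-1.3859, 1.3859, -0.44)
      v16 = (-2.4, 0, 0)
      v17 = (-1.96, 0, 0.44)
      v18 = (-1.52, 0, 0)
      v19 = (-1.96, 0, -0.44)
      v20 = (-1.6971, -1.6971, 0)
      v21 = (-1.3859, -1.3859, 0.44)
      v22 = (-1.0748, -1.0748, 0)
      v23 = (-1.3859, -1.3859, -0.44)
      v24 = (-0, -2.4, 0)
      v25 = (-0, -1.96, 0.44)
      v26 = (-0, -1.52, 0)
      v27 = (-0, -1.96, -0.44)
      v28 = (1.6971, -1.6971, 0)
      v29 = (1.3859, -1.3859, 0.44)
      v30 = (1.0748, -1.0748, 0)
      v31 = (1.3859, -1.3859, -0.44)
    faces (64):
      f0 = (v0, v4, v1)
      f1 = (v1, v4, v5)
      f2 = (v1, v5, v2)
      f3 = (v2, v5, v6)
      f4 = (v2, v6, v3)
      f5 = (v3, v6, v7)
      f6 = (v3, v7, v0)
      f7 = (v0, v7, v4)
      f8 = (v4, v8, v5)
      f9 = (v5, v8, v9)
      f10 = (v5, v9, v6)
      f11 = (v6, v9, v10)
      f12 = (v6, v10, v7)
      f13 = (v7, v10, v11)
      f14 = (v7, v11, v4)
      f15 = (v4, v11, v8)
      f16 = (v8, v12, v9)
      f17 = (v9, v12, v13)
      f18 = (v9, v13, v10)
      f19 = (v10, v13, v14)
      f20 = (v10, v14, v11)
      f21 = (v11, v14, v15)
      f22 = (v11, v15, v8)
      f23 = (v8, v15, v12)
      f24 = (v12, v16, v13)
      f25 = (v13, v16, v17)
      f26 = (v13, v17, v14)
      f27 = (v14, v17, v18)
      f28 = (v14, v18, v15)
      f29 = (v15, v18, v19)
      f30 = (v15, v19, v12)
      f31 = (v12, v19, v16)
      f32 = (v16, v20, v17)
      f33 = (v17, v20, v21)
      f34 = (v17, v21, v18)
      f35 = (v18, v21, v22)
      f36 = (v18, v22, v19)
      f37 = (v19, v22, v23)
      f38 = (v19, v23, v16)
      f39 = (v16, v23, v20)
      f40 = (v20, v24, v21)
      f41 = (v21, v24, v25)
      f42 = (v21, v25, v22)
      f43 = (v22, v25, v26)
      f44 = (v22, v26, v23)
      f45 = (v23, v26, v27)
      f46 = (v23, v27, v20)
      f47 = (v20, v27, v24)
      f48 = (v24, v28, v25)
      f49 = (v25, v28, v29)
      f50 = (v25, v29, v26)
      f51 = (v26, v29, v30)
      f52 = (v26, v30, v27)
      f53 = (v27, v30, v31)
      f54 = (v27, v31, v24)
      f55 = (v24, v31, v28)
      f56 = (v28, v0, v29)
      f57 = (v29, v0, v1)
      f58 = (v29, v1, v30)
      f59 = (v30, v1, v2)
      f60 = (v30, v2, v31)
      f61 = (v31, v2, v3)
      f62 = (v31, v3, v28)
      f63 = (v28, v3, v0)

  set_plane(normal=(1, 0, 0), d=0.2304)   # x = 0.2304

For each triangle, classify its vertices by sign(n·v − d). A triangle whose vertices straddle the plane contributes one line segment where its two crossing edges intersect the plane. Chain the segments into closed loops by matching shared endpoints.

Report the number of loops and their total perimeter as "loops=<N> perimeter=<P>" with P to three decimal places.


loops=2 perimeter=4.978

Straddling triangles (16 of 64):
  (v4,v8,v5) [+-+] → (0.2304, 2.30457, 0)–(0.2304, 2.23141, 0.0731481)  len=0.1035
  (v5,v8,v9) [+--] → (0.2304, 2.23141, 0.0731481)–(0.2304, 1.86456, 0.44)  len=0.5188
  (v5,v9,v6) [+-+] → (0.2304, 1.86456, 0.44)–(0.2304, 1.77024, 0.345679)  len=0.1334
  (v6,v9,v10) [+--] → (0.2304, 1.77024, 0.345679)–(0.2304, 1.42456, 0)  len=0.4889
  (v6,v10,v7) [+-+] → (0.2304, 1.42456, 0)–(0.2304, 1.49771, -0.0731481)  len=0.1034
  (v7,v10,v11) [+--] → (0.2304, 1.49771, -0.0731481)–(0.2304, 1.86456, -0.44)  len=0.5188
  (v7,v11,v4) [+-+] → (0.2304, 1.86456, -0.44)–(0.2304, 1.92431, -0.380265)  len=0.0845
  (v4,v11,v8) [+--] → (0.2304, 1.92431, -0.380265)–(0.2304, 2.30457, 0)  len=0.5378
  (v24,v28,v25) [-+-] → (0.2304, -2.30457, 0)–(0.2304, -1.92431, 0.380265)  len=0.5378
  (v25,v28,v29) [-++] → (0.2304, -1.92431, 0.380265)–(0.2304, -1.86456, 0.44)  len=0.0845
  (v25,v29,v26) [-+-] → (0.2304, -1.86456, 0.44)–(0.2304, -1.49771, 0.0731481)  len=0.5188
  (v26,v29,v30) [-++] → (0.2304, -1.49771, 0.0731481)–(0.2304, -1.42456, 0)  len=0.1034
  (v26,v30,v27) [-+-] → (0.2304, -1.42456, 0)–(0.2304, -1.77024, -0.345679)  len=0.4889
  (v27,v30,v31) [-++] → (0.2304, -1.77024, -0.345679)–(0.2304, -1.86456, -0.44)  len=0.1334
  (v27,v31,v24) [-+-] → (0.2304, -1.86456, -0.44)–(0.2304, -2.23141, -0.0731481)  len=0.5188
  (v24,v31,v28) [-++] → (0.2304, -2.23141, -0.0731481)–(0.2304, -2.30457, 0)  len=0.1035

Chained into 2 loop(s):
  loop 1: 8 segments, perimeter = 2.4890
  loop 2: 8 segments, perimeter = 2.4890
Total perimeter = 4.978


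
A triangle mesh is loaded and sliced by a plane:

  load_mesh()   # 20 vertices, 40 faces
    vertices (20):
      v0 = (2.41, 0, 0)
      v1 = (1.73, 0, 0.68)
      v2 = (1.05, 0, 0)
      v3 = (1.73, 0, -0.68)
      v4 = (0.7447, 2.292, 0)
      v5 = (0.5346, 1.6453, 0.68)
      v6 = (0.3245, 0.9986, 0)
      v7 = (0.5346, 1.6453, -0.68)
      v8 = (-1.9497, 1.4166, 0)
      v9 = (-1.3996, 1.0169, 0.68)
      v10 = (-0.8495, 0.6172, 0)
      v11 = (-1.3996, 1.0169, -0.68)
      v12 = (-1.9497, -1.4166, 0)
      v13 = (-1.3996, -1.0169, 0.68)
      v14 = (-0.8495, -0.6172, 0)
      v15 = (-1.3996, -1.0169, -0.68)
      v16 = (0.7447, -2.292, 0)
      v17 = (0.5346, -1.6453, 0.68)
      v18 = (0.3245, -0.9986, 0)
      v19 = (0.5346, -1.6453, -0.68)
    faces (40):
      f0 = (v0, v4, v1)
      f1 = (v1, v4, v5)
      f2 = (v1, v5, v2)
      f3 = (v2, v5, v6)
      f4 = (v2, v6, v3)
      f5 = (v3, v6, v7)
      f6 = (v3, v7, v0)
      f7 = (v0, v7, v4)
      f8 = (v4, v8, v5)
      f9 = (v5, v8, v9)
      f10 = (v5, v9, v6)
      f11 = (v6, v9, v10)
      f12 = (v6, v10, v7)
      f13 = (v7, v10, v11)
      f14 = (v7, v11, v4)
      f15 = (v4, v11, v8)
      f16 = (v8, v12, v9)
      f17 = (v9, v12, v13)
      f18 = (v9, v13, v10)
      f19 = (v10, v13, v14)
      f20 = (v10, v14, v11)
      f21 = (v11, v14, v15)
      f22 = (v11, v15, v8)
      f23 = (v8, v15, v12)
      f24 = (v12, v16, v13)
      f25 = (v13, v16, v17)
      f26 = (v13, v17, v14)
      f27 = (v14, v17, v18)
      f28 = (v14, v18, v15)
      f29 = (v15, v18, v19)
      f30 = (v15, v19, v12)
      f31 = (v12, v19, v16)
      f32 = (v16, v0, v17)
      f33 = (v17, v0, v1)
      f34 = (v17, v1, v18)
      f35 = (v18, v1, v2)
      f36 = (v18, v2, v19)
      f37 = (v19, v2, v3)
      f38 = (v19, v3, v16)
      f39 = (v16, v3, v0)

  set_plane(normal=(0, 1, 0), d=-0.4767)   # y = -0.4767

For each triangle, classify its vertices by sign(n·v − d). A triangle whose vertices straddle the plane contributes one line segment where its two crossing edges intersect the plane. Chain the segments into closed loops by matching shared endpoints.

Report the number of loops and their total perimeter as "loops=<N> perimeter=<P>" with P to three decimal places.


Straddling triangles (16 of 40):
  (v8,v12,v9) [+-+] → (-1.9497, -0.4767, 0)–(-1.73723, -0.4767, 0.262639)  len=0.3378
  (v9,v12,v13) [+--] → (-1.73723, -0.4767, 0.262639)–(-1.3996, -0.4767, 0.68)  len=0.5368
  (v9,v13,v10) [+-+] → (-1.3996, -0.4767, 0.68)–(-1.21775, -0.4767, 0.455206)  len=0.2891
  (v10,v13,v14) [+--] → (-1.21775, -0.4767, 0.455206)–(-0.8495, -0.4767, 0)  len=0.5855
  (v10,v14,v11) [+-+] → (-0.8495, -0.4767, 0)–(-0.896798, -0.4767, -0.0584664)  len=0.0752
  (v11,v14,v15) [+--] → (-0.896798, -0.4767, -0.0584664)–(-1.3996, -0.4767, -0.68)  len=0.7994
  (v11,v15,v8) [+-+] → (-1.3996, -0.4767, -0.68)–(-1.52171, -0.4767, -0.52905)  len=0.1942
  (v8,v15,v12) [+--] → (-1.52171, -0.4767, -0.52905)–(-1.9497, -0.4767, 0)  len=0.6805
  (v16,v0,v17) [-+-] → (2.06364, -0.4767, 0)–(1.86663, -0.4767, 0.197019)  len=0.2786
  (v17,v0,v1) [-++] → (1.86663, -0.4767, 0.197019)–(1.38365, -0.4767, 0.68)  len=0.6830
  (v17,v1,v18) [-+-] → (1.38365, -0.4767, 0.68)–(1.05906, -0.4767, 0.35539)  len=0.4591
  (v18,v1,v2) [-++] → (1.05906, -0.4767, 0.35539)–(0.703669, -0.4767, 0)  len=0.5026
  (v18,v2,v19) [-+-] → (0.703669, -0.4767, 0)–(0.900671, -0.4767, -0.197019)  len=0.2786
  (v19,v2,v3) [-++] → (0.900671, -0.4767, -0.197019)–(1.38365, -0.4767, -0.68)  len=0.6830
  (v19,v3,v16) [-+-] → (1.38365, -0.4767, -0.68)–(1.52507, -0.4767, -0.538571)  len=0.2000
  (v16,v3,v0) [-++] → (1.52507, -0.4767, -0.538571)–(2.06364, -0.4767, 0)  len=0.7617

Chained into 2 loop(s):
  loop 1: 8 segments, perimeter = 3.4986
  loop 2: 8 segments, perimeter = 3.8466
Total perimeter = 7.345

loops=2 perimeter=7.345


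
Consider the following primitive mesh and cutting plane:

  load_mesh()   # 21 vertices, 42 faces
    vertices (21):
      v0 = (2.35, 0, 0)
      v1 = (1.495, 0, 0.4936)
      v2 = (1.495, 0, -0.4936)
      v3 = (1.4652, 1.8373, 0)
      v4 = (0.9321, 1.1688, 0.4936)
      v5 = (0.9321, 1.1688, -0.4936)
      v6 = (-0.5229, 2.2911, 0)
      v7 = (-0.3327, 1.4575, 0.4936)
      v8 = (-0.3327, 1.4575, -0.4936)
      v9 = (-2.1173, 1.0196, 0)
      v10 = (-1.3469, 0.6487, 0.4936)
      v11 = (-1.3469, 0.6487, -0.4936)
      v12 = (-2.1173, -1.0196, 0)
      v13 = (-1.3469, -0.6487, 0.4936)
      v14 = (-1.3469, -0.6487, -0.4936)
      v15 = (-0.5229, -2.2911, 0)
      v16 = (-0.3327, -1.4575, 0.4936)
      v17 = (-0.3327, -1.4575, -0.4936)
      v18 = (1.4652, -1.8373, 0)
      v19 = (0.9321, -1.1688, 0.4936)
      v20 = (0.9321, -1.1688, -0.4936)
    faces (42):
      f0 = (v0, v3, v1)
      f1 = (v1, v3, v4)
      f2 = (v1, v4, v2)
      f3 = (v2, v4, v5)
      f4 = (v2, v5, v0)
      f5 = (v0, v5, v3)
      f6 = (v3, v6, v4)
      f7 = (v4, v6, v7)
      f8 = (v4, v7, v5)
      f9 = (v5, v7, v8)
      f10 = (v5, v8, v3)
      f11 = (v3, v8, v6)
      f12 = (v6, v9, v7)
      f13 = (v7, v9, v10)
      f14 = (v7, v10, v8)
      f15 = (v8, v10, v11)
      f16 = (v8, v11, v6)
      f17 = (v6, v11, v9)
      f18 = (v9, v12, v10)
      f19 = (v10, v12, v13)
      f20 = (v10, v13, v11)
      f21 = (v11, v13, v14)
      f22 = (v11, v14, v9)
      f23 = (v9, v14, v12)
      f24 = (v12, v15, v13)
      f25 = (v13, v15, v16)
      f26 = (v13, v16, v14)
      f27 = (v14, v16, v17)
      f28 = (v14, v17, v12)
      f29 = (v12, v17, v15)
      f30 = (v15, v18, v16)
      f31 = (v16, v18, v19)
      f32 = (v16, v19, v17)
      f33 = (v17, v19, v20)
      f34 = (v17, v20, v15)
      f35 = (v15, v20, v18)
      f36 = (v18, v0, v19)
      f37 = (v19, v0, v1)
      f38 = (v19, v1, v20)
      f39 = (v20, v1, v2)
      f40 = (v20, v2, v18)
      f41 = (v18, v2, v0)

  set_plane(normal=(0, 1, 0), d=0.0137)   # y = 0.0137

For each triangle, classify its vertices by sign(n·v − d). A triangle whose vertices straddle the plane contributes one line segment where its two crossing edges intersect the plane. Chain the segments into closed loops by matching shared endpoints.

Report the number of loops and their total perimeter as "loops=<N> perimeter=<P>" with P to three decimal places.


Straddling triangles (12 of 42):
  (v0,v3,v1) [-+-] → (2.3434, 0.0137, 0)–(1.49478, 0.0137, 0.489919)  len=0.9799
  (v1,v3,v4) [-++] → (1.49478, 0.0137, 0.489919)–(1.4884, 0.0137, 0.4936)  len=0.0074
  (v1,v4,v2) [-+-] → (1.4884, 0.0137, 0.4936)–(1.4884, 0.0137, -0.482029)  len=0.9756
  (v2,v4,v5) [-++] → (1.4884, 0.0137, -0.482029)–(1.4884, 0.0137, -0.4936)  len=0.0116
  (v2,v5,v0) [-+-] → (1.4884, 0.0137, -0.4936)–(2.33338, 0.0137, -0.00578569)  len=0.9757
  (v0,v5,v3) [-++] → (2.33338, 0.0137, -0.00578569)–(2.3434, 0.0137, 0)  len=0.0116
  (v9,v12,v10) [+-+] → (-2.1173, 0.0137, 0)–(-1.64014, 0.0137, 0.305723)  len=0.5667
  (v10,v12,v13) [+--] → (-1.64014, 0.0137, 0.305723)–(-1.3469, 0.0137, 0.4936)  len=0.3483
  (v10,v13,v11) [+-+] → (-1.3469, 0.0137, 0.4936)–(-1.3469, 0.0137, -0.0104244)  len=0.5040
  (v11,v13,v14) [+--] → (-1.3469, 0.0137, -0.0104244)–(-1.3469, 0.0137, -0.4936)  len=0.4832
  (v11,v14,v9) [+-+] → (-1.3469, 0.0137, -0.4936)–(-1.65279, 0.0137, -0.297616)  len=0.3633
  (v9,v14,v12) [+--] → (-1.65279, 0.0137, -0.297616)–(-2.1173, 0.0137, 0)  len=0.5517

Chained into 2 loop(s):
  loop 1: 6 segments, perimeter = 2.9617
  loop 2: 6 segments, perimeter = 2.8171
Total perimeter = 5.779

loops=2 perimeter=5.779
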